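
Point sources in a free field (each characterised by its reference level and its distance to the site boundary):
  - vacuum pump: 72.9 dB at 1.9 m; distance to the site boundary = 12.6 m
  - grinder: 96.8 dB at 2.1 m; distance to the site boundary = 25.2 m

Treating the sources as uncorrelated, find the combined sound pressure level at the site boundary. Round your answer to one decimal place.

Propagate each source to the receiver with L = L_ref − 20·log₁₀(r/r_ref), then add intensities.
vacuum pump: 72.9 − 20·log₁₀(12.6/1.9) = 72.9 − 16.43 = 56.47 dB.
grinder: 96.8 − 20·log₁₀(25.2/2.1) = 96.8 − 21.58 = 75.22 dB.
Σ 10^(L/10) = 3.368e+07 → L_total = 10·log₁₀(3.368e+07) = 75.27 dB.

75.3 dB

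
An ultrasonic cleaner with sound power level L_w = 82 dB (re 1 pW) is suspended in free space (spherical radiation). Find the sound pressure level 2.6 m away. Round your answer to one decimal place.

62.7 dB

L_p = L_w − 10·log₁₀(4π·r²) with r = 2.6 m.
4π·r² = 84.95 m², 10·log₁₀ of that is 19.292 dB.
L_p = 82 − 19.292 = 62.71 dB.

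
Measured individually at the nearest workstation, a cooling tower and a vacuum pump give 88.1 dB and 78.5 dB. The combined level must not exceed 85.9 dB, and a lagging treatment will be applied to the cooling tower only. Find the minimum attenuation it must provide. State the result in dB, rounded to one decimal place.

3.1 dB

Everything except the cooling tower sums to 10^(78.5/10) = 7.079e+07 in linear terms, 78.50 dB.
The limit corresponds to 10^(85.9/10) = 3.890e+08; subtracting the fixed part leaves 3.183e+08 for the cooling tower, i.e. 85.03 dB.
So the cooling tower must be reduced from 88.1 to 85.03 dB: IL = 3.07 dB.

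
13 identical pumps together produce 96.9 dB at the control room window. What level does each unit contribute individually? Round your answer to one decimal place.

85.8 dB

For N identical incoherent sources L_total = L₁ + 10·log₁₀ N, so L₁ = 96.9 − 10·log₁₀(13) = 96.9 − 11.139.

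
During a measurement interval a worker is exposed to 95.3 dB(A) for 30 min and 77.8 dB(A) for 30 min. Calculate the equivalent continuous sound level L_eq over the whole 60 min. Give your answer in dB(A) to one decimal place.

L_eq = 10·log₁₀[(1/T)·Σ tᵢ·10^(Lᵢ/10)] with T = 60 min.
Σ tᵢ·10^(Lᵢ/10) = 30·10^(95.3/10) + 30·10^(77.8/10) = 1.035e+11.
L_eq = 10·log₁₀(1.035e+11/60) = 92.37 dB(A).

92.4 dB(A)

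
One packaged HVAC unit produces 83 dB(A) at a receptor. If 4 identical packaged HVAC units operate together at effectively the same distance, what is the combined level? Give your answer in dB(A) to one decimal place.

N identical incoherent sources raise the level by 10·log₁₀ N.
L_total = 83 + 10·log₁₀(4) = 83 + 6.021 = 89.02 dB(A).

89.0 dB(A)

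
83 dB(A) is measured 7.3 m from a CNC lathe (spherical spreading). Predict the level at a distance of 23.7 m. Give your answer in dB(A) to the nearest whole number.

Spherical spreading from a point source gives a 20·log₁₀(r₂/r₁) drop.
L₂ = 83 − 20·log₁₀(23.7/7.3) = 83 − 10.229 = 72.77 dB(A).

73 dB(A)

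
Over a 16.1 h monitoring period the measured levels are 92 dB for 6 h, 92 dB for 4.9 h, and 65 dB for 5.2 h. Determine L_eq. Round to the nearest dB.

90 dB

L_eq = 10·log₁₀[(1/T)·Σ tᵢ·10^(Lᵢ/10)] with T = 16.1 h.
Σ tᵢ·10^(Lᵢ/10) = 6·10^(92/10) + 4.9·10^(92/10) + 5.2·10^(65/10) = 1.729e+10.
L_eq = 10·log₁₀(1.729e+10/16.1) = 90.31 dB.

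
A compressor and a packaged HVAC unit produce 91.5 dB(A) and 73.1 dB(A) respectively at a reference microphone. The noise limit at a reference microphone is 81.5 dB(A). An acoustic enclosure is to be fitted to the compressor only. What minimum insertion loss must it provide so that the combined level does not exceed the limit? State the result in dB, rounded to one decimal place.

10.7 dB

Everything except the compressor sums to 10^(73.1/10) = 2.042e+07 in linear terms, 73.10 dB(A).
To meet 81.5 dB(A) overall, the treated compressor may contribute at most 10^(81.5/10) − 2.042e+07 = 1.208e+08, i.e. 80.82 dB(A).
So the compressor must be reduced from 91.5 to 80.82 dB(A): IL = 10.68 dB.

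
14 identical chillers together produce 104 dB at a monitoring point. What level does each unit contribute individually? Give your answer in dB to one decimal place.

Dividing the total intensity by 14 lowers the level by 10·log₁₀ 14 = 11.461 dB: L₁ = 104 − 11.461.

92.5 dB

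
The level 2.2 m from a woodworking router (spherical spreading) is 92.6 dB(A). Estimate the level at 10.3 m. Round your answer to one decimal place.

79.2 dB(A)

For a point source, L₂ = L₁ − 20·log₁₀(r₂/r₁).
L₂ = 92.6 − 20·log₁₀(10.3/2.2) = 92.6 − 13.408 = 79.19 dB(A).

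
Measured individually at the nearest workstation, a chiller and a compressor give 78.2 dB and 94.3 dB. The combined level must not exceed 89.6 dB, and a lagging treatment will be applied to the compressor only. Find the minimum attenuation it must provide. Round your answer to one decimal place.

Fixed contribution from the other source: Σ 10^(L/10) = 10^(78.2/10) = 6.607e+07 (78.20 dB).
To meet 89.6 dB overall, the treated compressor may contribute at most 10^(89.6/10) − 6.607e+07 = 8.459e+08, i.e. 89.27 dB.
Required insertion loss = 94.3 − 89.27 = 5.03 dB.

5.0 dB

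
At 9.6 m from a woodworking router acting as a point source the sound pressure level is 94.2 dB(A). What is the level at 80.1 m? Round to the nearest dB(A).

For a point source, L₂ = L₁ − 20·log₁₀(r₂/r₁).
L₂ = 94.2 − 20·log₁₀(80.1/9.6) = 94.2 − 18.427 = 75.77 dB(A).

76 dB(A)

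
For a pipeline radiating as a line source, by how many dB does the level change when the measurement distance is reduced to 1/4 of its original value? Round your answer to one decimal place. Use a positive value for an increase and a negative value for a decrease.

+6.0 dB

With cylindrical spreading the level changes by −10·log₁₀(r₂/r₁).
ΔL = −10·log₁₀(0.25) = +6.02 dB.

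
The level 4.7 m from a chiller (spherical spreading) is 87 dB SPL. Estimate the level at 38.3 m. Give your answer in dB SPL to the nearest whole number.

69 dB SPL

Point-source attenuation: ΔL = 20·log₁₀(r₂/r₁) = 20·log₁₀(38.3/4.7) = 18.222 dB.
L₂ = 87 − 20·log₁₀(38.3/4.7) = 87 − 18.222 = 68.78 dB SPL.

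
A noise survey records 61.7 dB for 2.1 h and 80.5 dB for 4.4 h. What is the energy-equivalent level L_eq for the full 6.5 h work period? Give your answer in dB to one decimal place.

Weight each interval's intensity by its duration and average over T = 6.5 h:
Σ tᵢ·10^(Lᵢ/10) = 2.1·10^(61.7/10) + 4.4·10^(80.5/10) = 4.968e+08.
L_eq = 10·log₁₀(4.968e+08/6.5) = 78.83 dB.

78.8 dB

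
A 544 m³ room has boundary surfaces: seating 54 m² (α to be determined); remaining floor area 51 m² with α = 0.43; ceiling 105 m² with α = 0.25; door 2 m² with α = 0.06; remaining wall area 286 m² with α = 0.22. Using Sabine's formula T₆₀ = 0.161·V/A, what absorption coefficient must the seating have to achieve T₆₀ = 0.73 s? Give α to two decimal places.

From T₆₀ = 0.161·V/A, the target T₆₀ = 0.73 s needs A = 0.161·544/0.73 = 119.98 m².
Absorption from the other surfaces = 51·0.43 + 105·0.25 + 2·0.06 + 286·0.22 = 111.22 m², so the seating must supply 8.76 m² over 54 m².
α = 8.76/54 = 0.162.

0.16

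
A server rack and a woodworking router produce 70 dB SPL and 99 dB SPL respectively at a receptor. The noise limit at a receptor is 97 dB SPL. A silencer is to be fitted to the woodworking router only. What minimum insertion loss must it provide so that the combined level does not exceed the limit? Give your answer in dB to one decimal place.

Fixed contribution from the other source: Σ 10^(L/10) = 10^(70/10) = 1.000e+07 (70.00 dB SPL).
To meet 97 dB SPL overall, the treated woodworking router may contribute at most 10^(97/10) − 1.000e+07 = 5.002e+09, i.e. 96.99 dB SPL.
Required insertion loss = 99 − 96.99 = 2.01 dB.

2.0 dB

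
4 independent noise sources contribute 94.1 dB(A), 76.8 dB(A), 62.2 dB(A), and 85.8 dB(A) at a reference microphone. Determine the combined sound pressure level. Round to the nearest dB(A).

95 dB(A)

Incoherent sources combine by intensity addition: L_total = 10·log₁₀(Σ 10^(L_i/10)).
Σ 10^(L/10) = 10^(94.1/10) + 10^(76.8/10) + 10^(62.2/10) + 10^(85.8/10) = 3.000e+09.
L_total = 10·log₁₀(3.000e+09) = 94.77 dB(A).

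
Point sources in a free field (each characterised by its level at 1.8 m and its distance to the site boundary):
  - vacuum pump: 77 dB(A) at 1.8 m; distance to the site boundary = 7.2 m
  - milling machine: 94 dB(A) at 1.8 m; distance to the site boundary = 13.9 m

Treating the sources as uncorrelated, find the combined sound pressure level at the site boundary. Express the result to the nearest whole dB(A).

Apply inverse-square spreading to bring every level to the receiver, then sum 10^(L/10).
vacuum pump: 77 − 20·log₁₀(7.2/1.8) = 77 − 12.04 = 64.96 dB(A).
milling machine: 94 − 20·log₁₀(13.9/1.8) = 94 − 17.75 = 76.25 dB(A).
Σ 10^(L/10) = 4.526e+07 → L_total = 10·log₁₀(4.526e+07) = 76.56 dB(A).

77 dB(A)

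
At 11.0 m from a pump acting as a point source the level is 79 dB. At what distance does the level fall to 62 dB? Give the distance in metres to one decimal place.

77.9 m

Point-source spreading drops the level by 20·log₁₀(r₂/r₁); inverting, r₂/r₁ = 10^(ΔL/20).
r₂ = 11.0·10^((79−62)/20) = 11.0·10^(17.0/20) = 77.87 m.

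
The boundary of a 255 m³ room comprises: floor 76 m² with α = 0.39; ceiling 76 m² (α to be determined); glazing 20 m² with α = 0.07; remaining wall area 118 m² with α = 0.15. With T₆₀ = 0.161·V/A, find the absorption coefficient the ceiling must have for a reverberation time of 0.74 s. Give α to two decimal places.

0.09

A = 0.161·V/T₆₀ = 0.161·255/0.74 = 55.48 m² sabins.
Absorption from the other surfaces = 76·0.39 + 20·0.07 + 118·0.15 = 48.74 m², so the ceiling must supply 6.74 m² over 76 m².
α = 6.74/76 = 0.089.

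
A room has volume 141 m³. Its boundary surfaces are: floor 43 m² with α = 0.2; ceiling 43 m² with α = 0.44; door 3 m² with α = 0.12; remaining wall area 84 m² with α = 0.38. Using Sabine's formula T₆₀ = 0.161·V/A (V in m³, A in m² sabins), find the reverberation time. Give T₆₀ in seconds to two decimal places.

0.38 s

A = Σ Sᵢαᵢ = 43·0.2 + 43·0.44 + 3·0.12 + 84·0.38 = 59.80 m².
T₆₀ = 0.161·V/A = 0.161·141/59.80 = 0.380 s.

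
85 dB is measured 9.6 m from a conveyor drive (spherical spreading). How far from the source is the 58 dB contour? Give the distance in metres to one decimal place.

214.9 m

Point-source spreading drops the level by 20·log₁₀(r₂/r₁); inverting, r₂/r₁ = 10^(ΔL/20).
r₂ = 9.6·10^((85−58)/20) = 9.6·10^(27.0/20) = 214.92 m.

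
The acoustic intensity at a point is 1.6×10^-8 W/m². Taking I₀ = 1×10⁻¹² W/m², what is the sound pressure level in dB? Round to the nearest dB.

42 dB

L = 10·log₁₀(I/I₀) = 10·log₁₀(1.6×10^-8/10⁻¹²) = 10·log₁₀(1.6×10^4).
L = 10·(0.2041 + 4) = 42.04 dB.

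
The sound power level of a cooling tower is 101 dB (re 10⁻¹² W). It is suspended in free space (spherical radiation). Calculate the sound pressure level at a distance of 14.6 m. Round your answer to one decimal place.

66.7 dB

Free-field spherical radiation: L_p = L_w − 10·log₁₀(4π·r²), r = 14.6 m.
4π·r² = 2679 m², 10·log₁₀ of that is 34.279 dB.
L_p = 101 − 34.279 = 66.72 dB.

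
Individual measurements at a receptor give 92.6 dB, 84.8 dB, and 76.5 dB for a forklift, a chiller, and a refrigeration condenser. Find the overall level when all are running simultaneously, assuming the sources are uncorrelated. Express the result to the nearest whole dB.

For uncorrelated sources the intensities add, so convert each level to linear form, sum, and take 10·log₁₀ of the total.
Σ 10^(L/10) = 10^(92.6/10) + 10^(84.8/10) + 10^(76.5/10) = 2.166e+09.
L_total = 10·log₁₀(2.166e+09) = 93.36 dB.

93 dB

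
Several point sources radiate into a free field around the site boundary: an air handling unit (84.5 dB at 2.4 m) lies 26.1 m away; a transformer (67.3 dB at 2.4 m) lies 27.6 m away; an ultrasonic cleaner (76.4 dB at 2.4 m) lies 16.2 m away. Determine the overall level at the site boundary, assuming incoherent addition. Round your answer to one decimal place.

65.3 dB

First find each source's level at the receiver (point-source: −20·log₁₀(r/r_ref)), then combine on an intensity basis.
air handling unit: 84.5 − 20·log₁₀(26.1/2.4) = 84.5 − 20.73 = 63.77 dB.
transformer: 67.3 − 20·log₁₀(27.6/2.4) = 67.3 − 21.21 = 46.09 dB.
ultrasonic cleaner: 76.4 − 20·log₁₀(16.2/2.4) = 76.4 − 16.59 = 59.81 dB.
Σ 10^(L/10) = 3.382e+06 → L_total = 10·log₁₀(3.382e+06) = 65.29 dB.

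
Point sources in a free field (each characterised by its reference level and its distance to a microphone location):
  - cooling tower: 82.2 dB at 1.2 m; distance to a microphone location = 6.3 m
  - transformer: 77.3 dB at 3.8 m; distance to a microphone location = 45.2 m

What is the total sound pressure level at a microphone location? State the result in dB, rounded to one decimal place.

Propagate each source to the receiver with L = L_ref − 20·log₁₀(r/r_ref), then add intensities.
cooling tower: 82.2 − 20·log₁₀(6.3/1.2) = 82.2 − 14.40 = 67.80 dB.
transformer: 77.3 − 20·log₁₀(45.2/3.8) = 77.3 − 21.51 = 55.79 dB.
Σ 10^(L/10) = 6.401e+06 → L_total = 10·log₁₀(6.401e+06) = 68.06 dB.

68.1 dB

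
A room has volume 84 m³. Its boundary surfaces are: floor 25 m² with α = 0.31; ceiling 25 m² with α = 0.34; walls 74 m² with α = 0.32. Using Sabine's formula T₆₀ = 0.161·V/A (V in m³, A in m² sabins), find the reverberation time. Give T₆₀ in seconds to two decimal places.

0.34 s

Summing Sᵢαᵢ: 25·0.31 + 25·0.34 + 74·0.32 = 39.93 m².
T₆₀ = 0.161 × 84 / 39.93 = 0.339 s.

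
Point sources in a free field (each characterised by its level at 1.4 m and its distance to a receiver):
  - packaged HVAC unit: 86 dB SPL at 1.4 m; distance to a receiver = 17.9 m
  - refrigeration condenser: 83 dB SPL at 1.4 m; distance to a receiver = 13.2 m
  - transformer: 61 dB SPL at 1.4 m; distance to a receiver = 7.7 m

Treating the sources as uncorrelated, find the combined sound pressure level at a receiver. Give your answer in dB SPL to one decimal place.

Propagate each source to the receiver with L = L_ref − 20·log₁₀(r/r_ref), then add intensities.
packaged HVAC unit: 86 − 20·log₁₀(17.9/1.4) = 86 − 22.13 = 63.87 dB SPL.
refrigeration condenser: 83 − 20·log₁₀(13.2/1.4) = 83 − 19.49 = 63.51 dB SPL.
transformer: 61 − 20·log₁₀(7.7/1.4) = 61 − 14.81 = 46.19 dB SPL.
Σ 10^(L/10) = 4.721e+06 → L_total = 10·log₁₀(4.721e+06) = 66.74 dB SPL.

66.7 dB SPL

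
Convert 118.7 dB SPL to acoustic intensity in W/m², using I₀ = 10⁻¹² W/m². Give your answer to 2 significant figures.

0.74 W/m²

I = I₀·10^(L/10) = 10⁻¹² × 10^(118.7/10) = 10^(-0.130).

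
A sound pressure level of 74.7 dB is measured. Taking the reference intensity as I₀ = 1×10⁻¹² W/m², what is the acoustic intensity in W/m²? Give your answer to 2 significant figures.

I = I₀·10^(L/10) = 10⁻¹² × 10^(74.7/10) = 10^(-4.530).

3.0e-05 W/m²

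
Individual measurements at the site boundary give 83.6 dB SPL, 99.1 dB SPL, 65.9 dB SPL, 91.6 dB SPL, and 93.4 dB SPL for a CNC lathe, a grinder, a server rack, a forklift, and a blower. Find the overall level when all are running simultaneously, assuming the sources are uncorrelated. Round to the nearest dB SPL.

101 dB SPL

Incoherent sources combine by intensity addition: L_total = 10·log₁₀(Σ 10^(L_i/10)).
Σ 10^(L/10) = 10^(83.6/10) + 10^(99.1/10) + 10^(65.9/10) + 10^(91.6/10) + 10^(93.4/10) = 1.199e+10.
L_total = 10·log₁₀(1.199e+10) = 100.79 dB SPL.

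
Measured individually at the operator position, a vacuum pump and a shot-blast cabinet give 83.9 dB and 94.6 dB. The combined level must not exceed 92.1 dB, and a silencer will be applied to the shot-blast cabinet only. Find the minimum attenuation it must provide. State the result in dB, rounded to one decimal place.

Fixed contribution from the other source: Σ 10^(L/10) = 10^(83.9/10) = 2.455e+08 (83.90 dB).
To meet 92.1 dB overall, the treated shot-blast cabinet may contribute at most 10^(92.1/10) − 2.455e+08 = 1.376e+09, i.e. 91.39 dB.
Required insertion loss = 94.6 − 91.39 = 3.21 dB.

3.2 dB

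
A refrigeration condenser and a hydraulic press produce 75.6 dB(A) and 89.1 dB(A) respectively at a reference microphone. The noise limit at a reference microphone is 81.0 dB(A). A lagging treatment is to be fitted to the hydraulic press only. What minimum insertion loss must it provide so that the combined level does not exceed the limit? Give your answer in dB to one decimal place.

Fixed contribution from the other source: Σ 10^(L/10) = 10^(75.6/10) = 3.631e+07 (75.60 dB(A)).
To meet 81.0 dB(A) overall, the treated hydraulic press may contribute at most 10^(81.0/10) − 3.631e+07 = 8.958e+07, i.e. 79.52 dB(A).
So the hydraulic press must be reduced from 89.1 to 79.52 dB(A): IL = 9.58 dB.

9.6 dB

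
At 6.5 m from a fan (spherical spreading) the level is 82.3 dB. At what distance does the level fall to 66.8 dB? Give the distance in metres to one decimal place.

For a point source L₁ − L₂ = 20·log₁₀(r₂/r₁), so r₂ = r₁·10^((L₁−L₂)/20).
r₂ = 6.5·10^((82.3−66.8)/20) = 6.5·10^(15.5/20) = 38.72 m.

38.7 m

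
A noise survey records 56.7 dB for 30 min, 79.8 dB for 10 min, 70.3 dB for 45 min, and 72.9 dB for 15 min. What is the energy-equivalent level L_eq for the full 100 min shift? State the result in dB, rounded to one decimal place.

The energy average is taken in the linear domain: L_eq = 10·log₁₀[(Σ tᵢ·10^(Lᵢ/10))/T], T = 100 min.
Σ tᵢ·10^(Lᵢ/10) = 30·10^(56.7/10) + 10·10^(79.8/10) + 45·10^(70.3/10) + 15·10^(72.9/10) = 1.744e+09.
L_eq = 10·log₁₀(1.744e+09/100) = 72.41 dB.

72.4 dB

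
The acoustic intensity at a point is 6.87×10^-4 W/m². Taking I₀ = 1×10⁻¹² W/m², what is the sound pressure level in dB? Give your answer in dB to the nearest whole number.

I/I₀ = 6.87×10^-4/10⁻¹² = 6.87×10^8, and L = 10·log₁₀(I/I₀).
L = 10·(0.8370 + 8) = 88.37 dB.

88 dB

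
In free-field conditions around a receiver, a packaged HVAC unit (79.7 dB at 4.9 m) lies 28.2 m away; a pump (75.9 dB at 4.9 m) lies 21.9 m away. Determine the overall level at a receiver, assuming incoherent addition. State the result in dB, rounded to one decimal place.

Propagate each source to the receiver with L = L_ref − 20·log₁₀(r/r_ref), then add intensities.
packaged HVAC unit: 79.7 − 20·log₁₀(28.2/4.9) = 79.7 − 15.20 = 64.50 dB.
pump: 75.9 − 20·log₁₀(21.9/4.9) = 75.9 − 13.00 = 62.90 dB.
Σ 10^(L/10) = 4.765e+06 → L_total = 10·log₁₀(4.765e+06) = 66.78 dB.

66.8 dB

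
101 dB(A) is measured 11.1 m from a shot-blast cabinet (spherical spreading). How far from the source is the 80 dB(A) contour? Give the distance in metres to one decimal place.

Point-source spreading drops the level by 20·log₁₀(r₂/r₁); inverting, r₂/r₁ = 10^(ΔL/20).
r₂ = 11.1·10^((101−80)/20) = 11.1·10^(21.0/20) = 124.54 m.

124.5 m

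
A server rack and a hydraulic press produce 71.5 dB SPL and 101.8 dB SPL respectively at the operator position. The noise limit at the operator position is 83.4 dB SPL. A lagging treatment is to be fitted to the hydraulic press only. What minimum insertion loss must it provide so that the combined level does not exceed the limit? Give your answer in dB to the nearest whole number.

The untreated sources together contribute 10^(71.5/10) = 1.413e+07, i.e. 71.50 dB SPL.
To meet 83.4 dB SPL overall, the treated hydraulic press may contribute at most 10^(83.4/10) − 1.413e+07 = 2.047e+08, i.e. 83.11 dB SPL.
Required insertion loss = 101.8 − 83.11 = 18.69 dB.

19 dB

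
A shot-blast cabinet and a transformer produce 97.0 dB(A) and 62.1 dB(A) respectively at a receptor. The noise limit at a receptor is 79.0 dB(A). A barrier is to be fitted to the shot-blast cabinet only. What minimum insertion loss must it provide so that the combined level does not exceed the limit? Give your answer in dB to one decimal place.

18.1 dB

Fixed contribution from the other source: Σ 10^(L/10) = 10^(62.1/10) = 1.622e+06 (62.10 dB(A)).
The limit corresponds to 10^(79.0/10) = 7.943e+07; subtracting the fixed part leaves 7.781e+07 for the shot-blast cabinet, i.e. 78.91 dB(A).
Required insertion loss = 97.0 − 78.91 = 18.09 dB.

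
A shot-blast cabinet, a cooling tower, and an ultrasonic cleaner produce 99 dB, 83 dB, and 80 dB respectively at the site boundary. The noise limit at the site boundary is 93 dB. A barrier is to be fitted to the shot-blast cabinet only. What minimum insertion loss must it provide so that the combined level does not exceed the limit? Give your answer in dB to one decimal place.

Everything except the shot-blast cabinet sums to 10^(83/10) + 10^(80/10) = 2.995e+08 in linear terms, 84.76 dB.
To meet 93 dB overall, the treated shot-blast cabinet may contribute at most 10^(93/10) − 2.995e+08 = 1.696e+09, i.e. 92.29 dB.
So the shot-blast cabinet must be reduced from 99 to 92.29 dB: IL = 6.71 dB.

6.7 dB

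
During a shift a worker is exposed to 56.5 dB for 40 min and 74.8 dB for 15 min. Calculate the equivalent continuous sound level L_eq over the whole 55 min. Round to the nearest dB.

L_eq = 10·log₁₀[(1/T)·Σ tᵢ·10^(Lᵢ/10)] with T = 55 min.
Σ tᵢ·10^(Lᵢ/10) = 40·10^(56.5/10) + 15·10^(74.8/10) = 4.709e+08.
L_eq = 10·log₁₀(4.709e+08/55) = 69.33 dB.

69 dB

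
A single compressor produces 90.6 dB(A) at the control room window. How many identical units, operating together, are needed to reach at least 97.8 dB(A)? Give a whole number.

Need L₁ + 10·log₁₀ N ≥ 97.8, i.e. log₁₀ N ≥ 0.72.
N ≥ 10^(7.2/10) = 5.248, so N = 6.

6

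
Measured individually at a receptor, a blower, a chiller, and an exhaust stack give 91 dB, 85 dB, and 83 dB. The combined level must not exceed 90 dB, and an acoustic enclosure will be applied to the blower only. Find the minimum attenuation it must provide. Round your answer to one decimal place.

Fixed contribution from the other sources: Σ 10^(L/10) = 10^(85/10) + 10^(83/10) = 5.158e+08 (87.12 dB).
To meet 90 dB overall, the treated blower may contribute at most 10^(90/10) − 5.158e+08 = 4.842e+08, i.e. 86.85 dB.
So the blower must be reduced from 91 to 86.85 dB: IL = 4.15 dB.

4.1 dB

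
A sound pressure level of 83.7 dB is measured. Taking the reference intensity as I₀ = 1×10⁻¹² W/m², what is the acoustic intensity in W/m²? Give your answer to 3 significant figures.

0.000234 W/m²

I/I₀ = 10^(83.7/10) = 2.344e+08, so I = 2.344e+08 × 10⁻¹² W/m².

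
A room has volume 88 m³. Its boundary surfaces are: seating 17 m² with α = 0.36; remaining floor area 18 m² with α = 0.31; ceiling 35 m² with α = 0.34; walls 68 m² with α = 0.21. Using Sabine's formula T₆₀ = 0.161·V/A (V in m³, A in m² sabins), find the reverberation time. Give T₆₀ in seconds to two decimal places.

Summing Sᵢαᵢ: 17·0.36 + 18·0.31 + 35·0.34 + 68·0.21 = 37.88 m².
T₆₀ = 0.161 × 88 / 37.88 = 0.374 s.

0.37 s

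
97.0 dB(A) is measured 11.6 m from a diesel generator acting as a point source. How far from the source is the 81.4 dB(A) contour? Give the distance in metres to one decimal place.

Point-source spreading drops the level by 20·log₁₀(r₂/r₁); inverting, r₂/r₁ = 10^(ΔL/20).
r₂ = 11.6·10^((97.0−81.4)/20) = 11.6·10^(15.6/20) = 69.90 m.

69.9 m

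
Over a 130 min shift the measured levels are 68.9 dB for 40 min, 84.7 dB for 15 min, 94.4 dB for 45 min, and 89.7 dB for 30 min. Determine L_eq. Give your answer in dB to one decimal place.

90.8 dB

The energy average is taken in the linear domain: L_eq = 10·log₁₀[(Σ tᵢ·10^(Lᵢ/10))/T], T = 130 min.
Σ tᵢ·10^(Lᵢ/10) = 40·10^(68.9/10) + 15·10^(84.7/10) + 45·10^(94.4/10) + 30·10^(89.7/10) = 1.567e+11.
L_eq = 10·log₁₀(1.567e+11/130) = 90.81 dB.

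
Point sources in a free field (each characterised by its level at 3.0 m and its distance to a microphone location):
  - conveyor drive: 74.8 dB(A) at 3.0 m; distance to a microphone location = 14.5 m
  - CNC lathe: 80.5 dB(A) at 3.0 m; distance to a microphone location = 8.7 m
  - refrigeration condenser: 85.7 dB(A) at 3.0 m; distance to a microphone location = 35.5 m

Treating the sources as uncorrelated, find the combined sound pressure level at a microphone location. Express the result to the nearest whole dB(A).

72 dB(A)

Apply inverse-square spreading to bring every level to the receiver, then sum 10^(L/10).
conveyor drive: 74.8 − 20·log₁₀(14.5/3.0) = 74.8 − 13.68 = 61.12 dB(A).
CNC lathe: 80.5 − 20·log₁₀(8.7/3.0) = 80.5 − 9.25 = 71.25 dB(A).
refrigeration condenser: 85.7 − 20·log₁₀(35.5/3.0) = 85.7 − 21.46 = 64.24 dB(A).
Σ 10^(L/10) = 1.729e+07 → L_total = 10·log₁₀(1.729e+07) = 72.38 dB(A).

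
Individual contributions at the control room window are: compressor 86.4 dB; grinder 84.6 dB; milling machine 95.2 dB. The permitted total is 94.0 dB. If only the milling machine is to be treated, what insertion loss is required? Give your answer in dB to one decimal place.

Everything except the milling machine sums to 10^(86.4/10) + 10^(84.6/10) = 7.249e+08 in linear terms, 88.60 dB.
To meet 94.0 dB overall, the treated milling machine may contribute at most 10^(94.0/10) − 7.249e+08 = 1.787e+09, i.e. 92.52 dB.
So the milling machine must be reduced from 95.2 to 92.52 dB: IL = 2.68 dB.

2.7 dB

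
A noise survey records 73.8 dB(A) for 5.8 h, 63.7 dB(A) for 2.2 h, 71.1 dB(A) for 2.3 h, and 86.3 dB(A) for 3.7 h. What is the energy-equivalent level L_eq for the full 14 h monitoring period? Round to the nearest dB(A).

81 dB(A)

Weight each interval's intensity by its duration and average over T = 14 h:
Σ tᵢ·10^(Lᵢ/10) = 5.8·10^(73.8/10) + 2.2·10^(63.7/10) + 2.3·10^(71.1/10) + 3.7·10^(86.3/10) = 1.752e+09.
L_eq = 10·log₁₀(1.752e+09/14) = 80.97 dB(A).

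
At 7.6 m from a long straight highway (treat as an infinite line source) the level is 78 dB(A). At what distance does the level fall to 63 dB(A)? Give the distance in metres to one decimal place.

The 15.0 dB drop corresponds to a distance ratio of 10^(15.0/10) for a line source.
r₂ = 7.6·10^((78−63)/10) = 7.6·10^(15.0/10) = 240.33 m.

240.3 m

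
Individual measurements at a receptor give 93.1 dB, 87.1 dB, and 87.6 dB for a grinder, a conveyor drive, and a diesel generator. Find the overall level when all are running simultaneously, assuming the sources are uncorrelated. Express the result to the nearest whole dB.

95 dB

Incoherent sources combine by intensity addition: L_total = 10·log₁₀(Σ 10^(L_i/10)).
Σ 10^(L/10) = 10^(93.1/10) + 10^(87.1/10) + 10^(87.6/10) = 3.130e+09.
L_total = 10·log₁₀(3.130e+09) = 94.96 dB.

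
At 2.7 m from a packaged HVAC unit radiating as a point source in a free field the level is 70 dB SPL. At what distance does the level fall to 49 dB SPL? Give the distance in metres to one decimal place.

30.3 m

Point-source spreading drops the level by 20·log₁₀(r₂/r₁); inverting, r₂/r₁ = 10^(ΔL/20).
r₂ = 2.7·10^((70−49)/20) = 2.7·10^(21.0/20) = 30.29 m.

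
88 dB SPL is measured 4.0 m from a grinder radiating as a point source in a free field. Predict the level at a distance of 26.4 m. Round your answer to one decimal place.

For a point source, L₂ = L₁ − 20·log₁₀(r₂/r₁).
L₂ = 88 − 20·log₁₀(26.4/4.0) = 88 − 16.391 = 71.61 dB SPL.

71.6 dB SPL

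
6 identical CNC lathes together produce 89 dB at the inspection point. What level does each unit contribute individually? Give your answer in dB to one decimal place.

81.2 dB

For N identical incoherent sources L_total = L₁ + 10·log₁₀ N, so L₁ = 89 − 10·log₁₀(6) = 89 − 7.782.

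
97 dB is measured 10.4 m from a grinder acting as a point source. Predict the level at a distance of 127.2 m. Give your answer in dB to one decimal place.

Point-source attenuation: ΔL = 20·log₁₀(r₂/r₁) = 20·log₁₀(127.2/10.4) = 21.749 dB.
L₂ = 97 − 20·log₁₀(127.2/10.4) = 97 − 21.749 = 75.25 dB.

75.3 dB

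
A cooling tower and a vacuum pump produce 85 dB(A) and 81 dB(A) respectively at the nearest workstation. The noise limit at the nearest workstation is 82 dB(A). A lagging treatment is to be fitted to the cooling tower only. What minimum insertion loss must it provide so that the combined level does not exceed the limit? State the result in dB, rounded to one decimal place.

Fixed contribution from the other source: Σ 10^(L/10) = 10^(81/10) = 1.259e+08 (81.00 dB(A)).
To meet 82 dB(A) overall, the treated cooling tower may contribute at most 10^(82/10) − 1.259e+08 = 3.260e+07, i.e. 75.13 dB(A).
Required insertion loss = 85 − 75.13 = 9.87 dB.

9.9 dB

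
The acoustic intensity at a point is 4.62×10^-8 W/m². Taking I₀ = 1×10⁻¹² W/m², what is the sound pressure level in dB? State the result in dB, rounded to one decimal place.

Dividing by I₀ shifts the exponent by 12: I/I₀ = 4.62×10^4.
L = 10·(0.6646 + 4) = 46.65 dB.

46.6 dB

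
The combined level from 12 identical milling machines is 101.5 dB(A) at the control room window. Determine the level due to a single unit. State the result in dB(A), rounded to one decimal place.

90.7 dB(A)

For N identical incoherent sources L_total = L₁ + 10·log₁₀ N, so L₁ = 101.5 − 10·log₁₀(12) = 101.5 − 10.792.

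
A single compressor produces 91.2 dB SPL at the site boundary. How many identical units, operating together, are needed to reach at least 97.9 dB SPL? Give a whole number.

5

N identical sources give L₁ + 10·log₁₀ N, so require 10·log₁₀ N ≥ 97.9 − 91.2 = 6.7 dB.
N ≥ 10^(6.7/10) = 4.677, so N = 5.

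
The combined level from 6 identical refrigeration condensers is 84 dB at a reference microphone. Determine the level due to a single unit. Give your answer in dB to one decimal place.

Dividing the total intensity by 6 lowers the level by 10·log₁₀ 6 = 7.782 dB: L₁ = 84 − 7.782.

76.2 dB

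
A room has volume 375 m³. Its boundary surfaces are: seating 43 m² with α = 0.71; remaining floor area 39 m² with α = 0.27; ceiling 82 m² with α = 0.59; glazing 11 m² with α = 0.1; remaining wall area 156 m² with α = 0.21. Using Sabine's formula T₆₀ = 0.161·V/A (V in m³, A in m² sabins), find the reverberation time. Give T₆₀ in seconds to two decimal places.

0.49 s

Summing Sᵢαᵢ: 43·0.71 + 39·0.27 + 82·0.59 + 11·0.1 + 156·0.21 = 123.30 m².
T₆₀ = 0.161·V/A = 0.161·375/123.30 = 0.490 s.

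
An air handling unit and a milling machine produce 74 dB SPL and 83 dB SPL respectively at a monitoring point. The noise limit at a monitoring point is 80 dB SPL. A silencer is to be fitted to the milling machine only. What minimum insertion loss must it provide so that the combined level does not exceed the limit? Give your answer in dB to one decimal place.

The untreated sources together contribute 10^(74/10) = 2.512e+07, i.e. 74.00 dB SPL.
The limit corresponds to 10^(80/10) = 1.000e+08; subtracting the fixed part leaves 7.488e+07 for the milling machine, i.e. 78.74 dB SPL.
So the milling machine must be reduced from 83 to 78.74 dB SPL: IL = 4.26 dB.

4.3 dB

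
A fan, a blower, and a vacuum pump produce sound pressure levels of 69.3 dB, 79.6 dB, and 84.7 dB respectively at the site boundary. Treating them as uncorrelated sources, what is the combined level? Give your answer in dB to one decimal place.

86.0 dB

Incoherent sources combine by intensity addition: L_total = 10·log₁₀(Σ 10^(L_i/10)).
Σ 10^(L/10) = 10^(69.3/10) + 10^(79.6/10) + 10^(84.7/10) = 3.948e+08.
L_total = 10·log₁₀(3.948e+08) = 85.96 dB.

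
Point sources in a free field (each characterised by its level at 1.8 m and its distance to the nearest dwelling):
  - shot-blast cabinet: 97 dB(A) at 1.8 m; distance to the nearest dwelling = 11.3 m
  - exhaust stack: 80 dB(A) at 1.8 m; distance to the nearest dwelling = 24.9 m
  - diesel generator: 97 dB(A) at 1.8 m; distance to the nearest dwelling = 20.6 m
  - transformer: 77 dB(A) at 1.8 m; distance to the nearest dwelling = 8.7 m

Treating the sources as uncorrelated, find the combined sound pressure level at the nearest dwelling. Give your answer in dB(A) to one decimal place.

Apply inverse-square spreading to bring every level to the receiver, then sum 10^(L/10).
shot-blast cabinet: 97 − 20·log₁₀(11.3/1.8) = 97 − 15.96 = 81.04 dB(A).
exhaust stack: 80 − 20·log₁₀(24.9/1.8) = 80 − 22.82 = 57.18 dB(A).
diesel generator: 97 − 20·log₁₀(20.6/1.8) = 97 − 21.17 = 75.83 dB(A).
transformer: 77 − 20·log₁₀(8.7/1.8) = 77 − 13.68 = 63.32 dB(A).
Σ 10^(L/10) = 1.681e+08 → L_total = 10·log₁₀(1.681e+08) = 82.26 dB(A).

82.3 dB(A)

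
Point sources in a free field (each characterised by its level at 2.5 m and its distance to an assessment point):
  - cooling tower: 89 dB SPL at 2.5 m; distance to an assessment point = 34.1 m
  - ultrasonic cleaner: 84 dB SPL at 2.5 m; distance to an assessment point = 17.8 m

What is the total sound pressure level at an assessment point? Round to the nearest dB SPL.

Apply inverse-square spreading to bring every level to the receiver, then sum 10^(L/10).
cooling tower: 89 − 20·log₁₀(34.1/2.5) = 89 − 22.70 = 66.30 dB SPL.
ultrasonic cleaner: 84 − 20·log₁₀(17.8/2.5) = 84 − 17.05 = 66.95 dB SPL.
Σ 10^(L/10) = 9.224e+06 → L_total = 10·log₁₀(9.224e+06) = 69.65 dB SPL.

70 dB SPL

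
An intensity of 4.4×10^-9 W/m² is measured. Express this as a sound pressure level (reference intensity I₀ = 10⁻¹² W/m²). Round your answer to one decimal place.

I/I₀ = 4.4×10^-9/10⁻¹² = 4.4×10^3, and L = 10·log₁₀(I/I₀).
L = 10·(0.6435 + 3) = 36.43 dB.

36.4 dB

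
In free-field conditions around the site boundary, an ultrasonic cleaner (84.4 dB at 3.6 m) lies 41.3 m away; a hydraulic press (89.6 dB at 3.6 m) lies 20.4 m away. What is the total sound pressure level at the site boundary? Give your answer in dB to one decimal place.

Propagate each source to the receiver with L = L_ref − 20·log₁₀(r/r_ref), then add intensities.
ultrasonic cleaner: 84.4 − 20·log₁₀(41.3/3.6) = 84.4 − 21.19 = 63.21 dB.
hydraulic press: 89.6 − 20·log₁₀(20.4/3.6) = 89.6 − 15.07 = 74.53 dB.
Σ 10^(L/10) = 3.049e+07 → L_total = 10·log₁₀(3.049e+07) = 74.84 dB.

74.8 dB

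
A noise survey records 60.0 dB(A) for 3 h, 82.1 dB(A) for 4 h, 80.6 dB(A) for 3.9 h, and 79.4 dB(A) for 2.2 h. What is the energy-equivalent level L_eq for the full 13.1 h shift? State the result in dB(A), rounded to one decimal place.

79.9 dB(A)

The energy average is taken in the linear domain: L_eq = 10·log₁₀[(Σ tᵢ·10^(Lᵢ/10))/T], T = 13.1 h.
Σ tᵢ·10^(Lᵢ/10) = 3·10^(60.0/10) + 4·10^(82.1/10) + 3.9·10^(80.6/10) + 2.2·10^(79.4/10) = 1.291e+09.
L_eq = 10·log₁₀(1.291e+09/13.1) = 79.94 dB(A).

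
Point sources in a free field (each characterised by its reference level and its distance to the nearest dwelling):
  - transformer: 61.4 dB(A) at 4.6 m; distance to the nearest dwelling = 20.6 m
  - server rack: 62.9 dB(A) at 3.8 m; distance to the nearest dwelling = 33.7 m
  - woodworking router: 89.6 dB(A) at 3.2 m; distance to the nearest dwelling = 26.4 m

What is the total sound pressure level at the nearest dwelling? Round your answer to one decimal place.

First find each source's level at the receiver (point-source: −20·log₁₀(r/r_ref)), then combine on an intensity basis.
transformer: 61.4 − 20·log₁₀(20.6/4.6) = 61.4 − 13.02 = 48.38 dB(A).
server rack: 62.9 − 20·log₁₀(33.7/3.8) = 62.9 − 18.96 = 43.94 dB(A).
woodworking router: 89.6 − 20·log₁₀(26.4/3.2) = 89.6 − 18.33 = 71.27 dB(A).
Σ 10^(L/10) = 1.349e+07 → L_total = 10·log₁₀(1.349e+07) = 71.30 dB(A).

71.3 dB(A)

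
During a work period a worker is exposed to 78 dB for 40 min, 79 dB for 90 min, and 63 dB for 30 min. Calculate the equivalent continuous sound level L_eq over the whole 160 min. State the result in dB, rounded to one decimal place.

L_eq = 10·log₁₀[(1/T)·Σ tᵢ·10^(Lᵢ/10)] with T = 160 min.
Σ tᵢ·10^(Lᵢ/10) = 40·10^(78/10) + 90·10^(79/10) + 30·10^(63/10) = 9.733e+09.
L_eq = 10·log₁₀(9.733e+09/160) = 77.84 dB.

77.8 dB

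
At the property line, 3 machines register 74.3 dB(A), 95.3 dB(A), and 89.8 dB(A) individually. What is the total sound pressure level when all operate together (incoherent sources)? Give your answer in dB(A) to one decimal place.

Incoherent sources combine by intensity addition: L_total = 10·log₁₀(Σ 10^(L_i/10)).
Σ 10^(L/10) = 10^(74.3/10) + 10^(95.3/10) + 10^(89.8/10) = 4.370e+09.
L_total = 10·log₁₀(4.370e+09) = 96.41 dB(A).

96.4 dB(A)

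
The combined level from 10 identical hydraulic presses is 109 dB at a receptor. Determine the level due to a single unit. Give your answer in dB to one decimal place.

99.0 dB

10 equal contributions raise the level by 10·log₁₀ 10 = 10.000 dB, so each unit alone gives 109 − 10.000.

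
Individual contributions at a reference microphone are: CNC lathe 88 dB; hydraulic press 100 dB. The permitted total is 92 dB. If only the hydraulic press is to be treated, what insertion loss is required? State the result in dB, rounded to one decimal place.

The untreated sources together contribute 10^(88/10) = 6.310e+08, i.e. 88.00 dB.
To meet 92 dB overall, the treated hydraulic press may contribute at most 10^(92/10) − 6.310e+08 = 9.539e+08, i.e. 89.80 dB.
Required insertion loss = 100 − 89.80 = 10.20 dB.

10.2 dB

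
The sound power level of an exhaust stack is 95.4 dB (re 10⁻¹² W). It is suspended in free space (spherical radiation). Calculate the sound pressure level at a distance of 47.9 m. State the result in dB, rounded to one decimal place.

The power spreads over a sphere of area 4π·r², so L_p = L_w − 10·log₁₀(4π·r²).
4π·r² = 2.883e+04 m², 10·log₁₀ of that is 44.599 dB.
L_p = 95.4 − 44.599 = 50.80 dB.

50.8 dB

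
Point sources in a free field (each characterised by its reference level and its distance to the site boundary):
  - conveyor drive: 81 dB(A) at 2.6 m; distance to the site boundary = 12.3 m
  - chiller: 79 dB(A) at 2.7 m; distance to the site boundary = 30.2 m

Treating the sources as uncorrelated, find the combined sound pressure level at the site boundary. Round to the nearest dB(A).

68 dB(A)

Apply inverse-square spreading to bring every level to the receiver, then sum 10^(L/10).
conveyor drive: 81 − 20·log₁₀(12.3/2.6) = 81 − 13.50 = 67.50 dB(A).
chiller: 79 − 20·log₁₀(30.2/2.7) = 79 − 20.97 = 58.03 dB(A).
Σ 10^(L/10) = 6.260e+06 → L_total = 10·log₁₀(6.260e+06) = 67.97 dB(A).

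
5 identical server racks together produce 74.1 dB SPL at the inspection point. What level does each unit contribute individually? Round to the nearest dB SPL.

67 dB SPL

5 equal contributions raise the level by 10·log₁₀ 5 = 6.990 dB, so each unit alone gives 74.1 − 6.990.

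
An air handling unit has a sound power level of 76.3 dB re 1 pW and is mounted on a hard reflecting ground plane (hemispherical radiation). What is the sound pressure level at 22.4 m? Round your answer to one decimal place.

L_p = L_w − 10·log₁₀(2π·r²) with r = 22.4 m.
2π·r² = 3153 m², 10·log₁₀ of that is 34.987 dB.
L_p = 76.3 − 34.987 = 41.31 dB.

41.3 dB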